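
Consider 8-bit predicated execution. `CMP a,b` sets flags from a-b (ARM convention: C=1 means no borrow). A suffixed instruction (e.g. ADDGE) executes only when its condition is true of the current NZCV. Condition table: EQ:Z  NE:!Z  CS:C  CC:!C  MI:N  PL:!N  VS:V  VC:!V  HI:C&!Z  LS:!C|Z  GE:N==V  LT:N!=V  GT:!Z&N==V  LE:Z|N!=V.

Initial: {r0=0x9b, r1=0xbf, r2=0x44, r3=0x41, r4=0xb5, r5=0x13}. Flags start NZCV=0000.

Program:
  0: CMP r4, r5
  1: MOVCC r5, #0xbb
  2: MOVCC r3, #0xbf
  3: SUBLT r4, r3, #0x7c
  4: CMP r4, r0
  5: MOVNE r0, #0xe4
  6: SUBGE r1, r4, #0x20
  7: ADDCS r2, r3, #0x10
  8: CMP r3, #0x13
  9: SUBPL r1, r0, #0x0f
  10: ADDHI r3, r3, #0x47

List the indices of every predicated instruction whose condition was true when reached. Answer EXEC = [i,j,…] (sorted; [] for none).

0: ✓ CMP  NZCV=1010
1: · MOVCC
2: · MOVCC
3: ✓ SUBLT  r4←0xc5
4: ✓ CMP  NZCV=0010
5: ✓ MOVNE  r0←0xe4
6: ✓ SUBGE  r1←0xa5
7: ✓ ADDCS  r2←0x51
8: ✓ CMP  NZCV=0010
9: ✓ SUBPL  r1←0xd5
10: ✓ ADDHI  r3←0x88

EXEC = [3,5,6,7,9,10]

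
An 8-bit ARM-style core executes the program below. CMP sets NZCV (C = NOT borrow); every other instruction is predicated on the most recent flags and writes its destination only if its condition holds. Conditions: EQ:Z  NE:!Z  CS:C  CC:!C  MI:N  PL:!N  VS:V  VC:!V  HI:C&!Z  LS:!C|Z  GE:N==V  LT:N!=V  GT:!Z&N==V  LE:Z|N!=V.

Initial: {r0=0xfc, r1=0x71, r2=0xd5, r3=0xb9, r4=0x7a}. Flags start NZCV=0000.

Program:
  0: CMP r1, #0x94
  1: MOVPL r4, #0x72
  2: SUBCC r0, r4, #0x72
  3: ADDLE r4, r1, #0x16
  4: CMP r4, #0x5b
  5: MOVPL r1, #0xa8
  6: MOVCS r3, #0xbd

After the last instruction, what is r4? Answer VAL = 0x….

VAL = 0x7a

0: ✓ CMP  NZCV=1001
1: · MOVPL
2: ✓ SUBCC  r0←0x08
3: · ADDLE
4: ✓ CMP  NZCV=0010
5: ✓ MOVPL  r1←0xa8
6: ✓ MOVCS  r3←0xbd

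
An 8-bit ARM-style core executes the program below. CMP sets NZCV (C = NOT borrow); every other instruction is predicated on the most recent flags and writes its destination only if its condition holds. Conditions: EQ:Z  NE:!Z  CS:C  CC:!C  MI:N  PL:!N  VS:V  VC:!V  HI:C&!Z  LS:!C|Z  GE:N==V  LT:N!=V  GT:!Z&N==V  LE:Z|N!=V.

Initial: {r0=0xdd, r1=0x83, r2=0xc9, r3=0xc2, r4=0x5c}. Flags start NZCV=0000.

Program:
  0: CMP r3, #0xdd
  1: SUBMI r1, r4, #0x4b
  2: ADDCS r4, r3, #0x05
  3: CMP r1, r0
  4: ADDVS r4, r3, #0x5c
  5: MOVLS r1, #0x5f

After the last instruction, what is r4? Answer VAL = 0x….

[0] flags=1000 → (cmp)
[1] flags=1000 MI?T → r1=0x11
[2] flags=1000 CS?F → skip
[3] flags=0000 → (cmp)
[4] flags=0000 VS?F → skip
[5] flags=0000 LS?T → r1=0x5f

VAL = 0x5c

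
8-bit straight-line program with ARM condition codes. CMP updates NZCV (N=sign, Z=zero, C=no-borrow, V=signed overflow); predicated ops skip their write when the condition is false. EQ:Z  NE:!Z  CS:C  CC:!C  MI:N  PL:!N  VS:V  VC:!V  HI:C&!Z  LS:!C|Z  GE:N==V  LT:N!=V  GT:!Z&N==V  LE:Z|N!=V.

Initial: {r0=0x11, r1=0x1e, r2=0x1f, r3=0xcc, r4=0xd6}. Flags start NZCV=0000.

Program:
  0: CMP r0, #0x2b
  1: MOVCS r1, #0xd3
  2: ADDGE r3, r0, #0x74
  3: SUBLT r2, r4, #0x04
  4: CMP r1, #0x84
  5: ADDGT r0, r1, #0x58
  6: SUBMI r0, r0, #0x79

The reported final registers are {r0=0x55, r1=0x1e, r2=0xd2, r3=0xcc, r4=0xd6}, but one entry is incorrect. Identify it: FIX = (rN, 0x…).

FIX = (r0, 0xfd)

[0] flags=1000 → (cmp)
[1] flags=1000 CS?F → skip
[2] flags=1000 GE?F → skip
[3] flags=1000 LT?T → r2=0xd2
[4] flags=1001 → (cmp)
[5] flags=1001 GT?T → r0=0x76
[6] flags=1001 MI?T → r0=0xfd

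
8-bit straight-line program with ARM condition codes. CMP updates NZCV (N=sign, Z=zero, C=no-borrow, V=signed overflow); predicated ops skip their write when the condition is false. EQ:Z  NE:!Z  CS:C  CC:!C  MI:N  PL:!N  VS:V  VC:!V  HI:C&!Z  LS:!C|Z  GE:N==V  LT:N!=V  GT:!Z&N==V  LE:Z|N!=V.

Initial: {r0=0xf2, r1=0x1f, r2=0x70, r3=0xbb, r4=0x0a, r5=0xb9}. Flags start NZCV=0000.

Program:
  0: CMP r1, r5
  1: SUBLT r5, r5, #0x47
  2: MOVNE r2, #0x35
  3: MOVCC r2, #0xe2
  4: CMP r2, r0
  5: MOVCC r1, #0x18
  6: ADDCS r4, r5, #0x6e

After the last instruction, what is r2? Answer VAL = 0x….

VAL = 0xe2

0: ✓ CMP  NZCV=0000
1: · SUBLT
2: ✓ MOVNE  r2←0x35
3: ✓ MOVCC  r2←0xe2
4: ✓ CMP  NZCV=1000
5: ✓ MOVCC  r1←0x18
6: · ADDCS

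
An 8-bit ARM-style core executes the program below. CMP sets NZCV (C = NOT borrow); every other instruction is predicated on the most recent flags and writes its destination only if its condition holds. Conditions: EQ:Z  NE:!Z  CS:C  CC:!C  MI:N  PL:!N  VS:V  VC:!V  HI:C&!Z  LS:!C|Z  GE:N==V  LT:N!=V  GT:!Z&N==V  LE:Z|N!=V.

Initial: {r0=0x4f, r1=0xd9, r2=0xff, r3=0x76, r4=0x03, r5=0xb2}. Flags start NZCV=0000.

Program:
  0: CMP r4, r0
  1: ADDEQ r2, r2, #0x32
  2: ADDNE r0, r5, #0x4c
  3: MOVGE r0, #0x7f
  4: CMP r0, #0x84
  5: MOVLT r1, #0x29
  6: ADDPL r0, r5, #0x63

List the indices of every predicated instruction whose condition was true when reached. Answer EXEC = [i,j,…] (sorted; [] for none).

0: ✓ CMP  NZCV=1000
1: · ADDEQ
2: ✓ ADDNE  r0←0xfe
3: · MOVGE
4: ✓ CMP  NZCV=0010
5: · MOVLT
6: ✓ ADDPL  r0←0x15

EXEC = [2,6]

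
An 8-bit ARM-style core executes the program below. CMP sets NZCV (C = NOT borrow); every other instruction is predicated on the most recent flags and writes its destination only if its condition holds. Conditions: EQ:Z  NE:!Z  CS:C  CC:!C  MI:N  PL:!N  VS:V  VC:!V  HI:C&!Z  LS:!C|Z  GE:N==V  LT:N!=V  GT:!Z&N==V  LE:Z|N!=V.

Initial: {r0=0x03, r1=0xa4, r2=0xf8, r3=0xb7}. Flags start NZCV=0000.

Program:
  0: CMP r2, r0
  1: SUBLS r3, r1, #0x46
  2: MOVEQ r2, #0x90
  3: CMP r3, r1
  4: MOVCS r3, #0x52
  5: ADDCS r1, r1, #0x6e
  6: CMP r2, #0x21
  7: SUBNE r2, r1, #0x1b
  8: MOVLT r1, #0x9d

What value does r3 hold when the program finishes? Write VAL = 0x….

VAL = 0x52

0: ✓ CMP  NZCV=1010
1: · SUBLS
2: · MOVEQ
3: ✓ CMP  NZCV=0010
4: ✓ MOVCS  r3←0x52
5: ✓ ADDCS  r1←0x12
6: ✓ CMP  NZCV=1010
7: ✓ SUBNE  r2←0xf7
8: ✓ MOVLT  r1←0x9d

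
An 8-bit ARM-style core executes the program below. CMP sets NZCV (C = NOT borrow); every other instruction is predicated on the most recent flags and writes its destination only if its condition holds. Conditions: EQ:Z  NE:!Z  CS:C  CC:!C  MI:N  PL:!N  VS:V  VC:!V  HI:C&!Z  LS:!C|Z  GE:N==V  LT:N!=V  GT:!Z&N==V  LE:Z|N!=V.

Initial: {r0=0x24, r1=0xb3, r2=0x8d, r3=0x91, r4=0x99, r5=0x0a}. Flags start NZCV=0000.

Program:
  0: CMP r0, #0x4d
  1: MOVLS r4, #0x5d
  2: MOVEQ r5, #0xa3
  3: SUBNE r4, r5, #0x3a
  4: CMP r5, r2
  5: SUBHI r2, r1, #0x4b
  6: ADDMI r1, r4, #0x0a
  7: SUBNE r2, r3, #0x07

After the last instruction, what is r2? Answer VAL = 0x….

0: ✓ CMP  NZCV=1000
1: ✓ MOVLS  r4←0x5d
2: · MOVEQ
3: ✓ SUBNE  r4←0xd0
4: ✓ CMP  NZCV=0000
5: · SUBHI
6: · ADDMI
7: ✓ SUBNE  r2←0x8a

VAL = 0x8a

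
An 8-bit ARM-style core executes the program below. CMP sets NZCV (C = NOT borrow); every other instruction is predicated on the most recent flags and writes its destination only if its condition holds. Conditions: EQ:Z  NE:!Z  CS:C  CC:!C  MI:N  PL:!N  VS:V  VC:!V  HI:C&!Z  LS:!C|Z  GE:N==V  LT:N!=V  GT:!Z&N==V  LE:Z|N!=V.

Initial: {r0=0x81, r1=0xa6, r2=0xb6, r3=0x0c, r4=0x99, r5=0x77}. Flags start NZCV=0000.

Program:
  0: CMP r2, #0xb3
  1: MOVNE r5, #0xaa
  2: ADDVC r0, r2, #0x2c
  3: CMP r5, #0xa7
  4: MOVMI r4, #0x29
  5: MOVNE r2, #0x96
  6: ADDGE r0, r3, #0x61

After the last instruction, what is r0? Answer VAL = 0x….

0: ✓ CMP  NZCV=0010
1: ✓ MOVNE  r5←0xaa
2: ✓ ADDVC  r0←0xe2
3: ✓ CMP  NZCV=0010
4: · MOVMI
5: ✓ MOVNE  r2←0x96
6: ✓ ADDGE  r0←0x6d

VAL = 0x6d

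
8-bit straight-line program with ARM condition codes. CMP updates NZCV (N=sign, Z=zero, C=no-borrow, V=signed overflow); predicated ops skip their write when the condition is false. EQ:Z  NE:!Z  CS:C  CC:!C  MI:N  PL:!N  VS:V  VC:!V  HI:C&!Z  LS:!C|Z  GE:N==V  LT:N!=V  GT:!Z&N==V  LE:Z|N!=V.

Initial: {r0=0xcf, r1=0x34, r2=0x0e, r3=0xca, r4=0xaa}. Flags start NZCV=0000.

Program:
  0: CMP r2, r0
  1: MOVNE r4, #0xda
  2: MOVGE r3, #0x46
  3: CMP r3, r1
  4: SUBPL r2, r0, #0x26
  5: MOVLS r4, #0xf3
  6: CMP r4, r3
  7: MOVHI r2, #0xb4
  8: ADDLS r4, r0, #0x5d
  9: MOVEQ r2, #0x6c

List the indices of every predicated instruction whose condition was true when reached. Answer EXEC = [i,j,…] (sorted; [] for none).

EXEC = [1,2,4,7]

0: ✓ CMP  NZCV=0000
1: ✓ MOVNE  r4←0xda
2: ✓ MOVGE  r3←0x46
3: ✓ CMP  NZCV=0010
4: ✓ SUBPL  r2←0xa9
5: · MOVLS
6: ✓ CMP  NZCV=1010
7: ✓ MOVHI  r2←0xb4
8: · ADDLS
9: · MOVEQ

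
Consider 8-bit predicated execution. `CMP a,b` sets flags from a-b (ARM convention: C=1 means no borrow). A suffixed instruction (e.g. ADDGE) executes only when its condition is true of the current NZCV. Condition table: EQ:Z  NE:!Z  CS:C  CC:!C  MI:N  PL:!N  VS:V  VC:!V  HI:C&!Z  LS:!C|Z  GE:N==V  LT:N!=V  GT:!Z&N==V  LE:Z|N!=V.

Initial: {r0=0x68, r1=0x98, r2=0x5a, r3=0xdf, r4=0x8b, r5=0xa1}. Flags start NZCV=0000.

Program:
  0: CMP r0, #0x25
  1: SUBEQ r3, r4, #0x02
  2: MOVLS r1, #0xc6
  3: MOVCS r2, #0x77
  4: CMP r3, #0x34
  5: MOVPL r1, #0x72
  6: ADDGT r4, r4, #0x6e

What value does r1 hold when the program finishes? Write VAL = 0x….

[0] flags=0010 → (cmp)
[1] flags=0010 EQ?F → skip
[2] flags=0010 LS?F → skip
[3] flags=0010 CS?T → r2=0x77
[4] flags=1010 → (cmp)
[5] flags=1010 PL?F → skip
[6] flags=1010 GT?F → skip

VAL = 0x98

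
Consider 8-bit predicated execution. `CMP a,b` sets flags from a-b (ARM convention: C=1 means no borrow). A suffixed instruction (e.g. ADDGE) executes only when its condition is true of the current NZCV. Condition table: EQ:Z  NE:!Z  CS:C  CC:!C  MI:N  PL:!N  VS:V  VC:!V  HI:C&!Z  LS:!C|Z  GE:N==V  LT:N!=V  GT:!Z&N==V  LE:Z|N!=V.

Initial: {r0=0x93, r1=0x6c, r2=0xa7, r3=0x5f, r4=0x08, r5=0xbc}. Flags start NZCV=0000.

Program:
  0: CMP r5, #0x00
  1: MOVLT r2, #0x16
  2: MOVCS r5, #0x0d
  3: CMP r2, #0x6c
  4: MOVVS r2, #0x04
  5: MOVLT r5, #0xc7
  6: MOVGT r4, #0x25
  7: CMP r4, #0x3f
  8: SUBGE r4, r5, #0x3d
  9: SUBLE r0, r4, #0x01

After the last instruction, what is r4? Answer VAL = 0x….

VAL = 0x08

[0] flags=1010 → (cmp)
[1] flags=1010 LT?T → r2=0x16
[2] flags=1010 CS?T → r5=0x0d
[3] flags=1000 → (cmp)
[4] flags=1000 VS?F → skip
[5] flags=1000 LT?T → r5=0xc7
[6] flags=1000 GT?F → skip
[7] flags=1000 → (cmp)
[8] flags=1000 GE?F → skip
[9] flags=1000 LE?T → r0=0x07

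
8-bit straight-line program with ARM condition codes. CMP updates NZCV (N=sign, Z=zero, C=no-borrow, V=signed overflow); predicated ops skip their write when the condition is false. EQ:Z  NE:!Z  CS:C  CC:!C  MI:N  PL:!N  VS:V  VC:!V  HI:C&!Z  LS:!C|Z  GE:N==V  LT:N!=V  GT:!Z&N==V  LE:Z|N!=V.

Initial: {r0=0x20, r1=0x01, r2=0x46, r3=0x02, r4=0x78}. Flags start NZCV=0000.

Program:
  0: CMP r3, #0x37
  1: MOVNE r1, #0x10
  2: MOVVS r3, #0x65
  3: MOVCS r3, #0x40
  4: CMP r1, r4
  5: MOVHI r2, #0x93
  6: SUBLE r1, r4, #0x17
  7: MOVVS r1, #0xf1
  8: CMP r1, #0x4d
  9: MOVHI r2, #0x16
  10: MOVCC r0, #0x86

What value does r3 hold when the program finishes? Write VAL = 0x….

VAL = 0x02

0: ✓ CMP  NZCV=1000
1: ✓ MOVNE  r1←0x10
2: · MOVVS
3: · MOVCS
4: ✓ CMP  NZCV=1000
5: · MOVHI
6: ✓ SUBLE  r1←0x61
7: · MOVVS
8: ✓ CMP  NZCV=0010
9: ✓ MOVHI  r2←0x16
10: · MOVCC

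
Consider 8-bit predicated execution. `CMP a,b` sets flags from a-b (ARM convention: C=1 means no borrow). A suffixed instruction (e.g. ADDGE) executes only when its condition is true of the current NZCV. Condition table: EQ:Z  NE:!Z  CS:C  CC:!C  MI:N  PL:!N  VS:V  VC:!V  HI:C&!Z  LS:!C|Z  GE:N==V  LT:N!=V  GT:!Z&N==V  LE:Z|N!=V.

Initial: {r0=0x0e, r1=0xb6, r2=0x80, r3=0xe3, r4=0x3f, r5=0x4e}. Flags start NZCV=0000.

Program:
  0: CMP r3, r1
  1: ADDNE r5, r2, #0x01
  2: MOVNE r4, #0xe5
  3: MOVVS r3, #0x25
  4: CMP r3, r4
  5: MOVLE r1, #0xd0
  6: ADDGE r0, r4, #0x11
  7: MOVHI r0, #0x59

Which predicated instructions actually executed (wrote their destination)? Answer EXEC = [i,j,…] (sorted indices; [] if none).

EXEC = [1,2,5]

[0] flags=0010 → (cmp)
[1] flags=0010 NE?T → r5=0x81
[2] flags=0010 NE?T → r4=0xe5
[3] flags=0010 VS?F → skip
[4] flags=1000 → (cmp)
[5] flags=1000 LE?T → r1=0xd0
[6] flags=1000 GE?F → skip
[7] flags=1000 HI?F → skip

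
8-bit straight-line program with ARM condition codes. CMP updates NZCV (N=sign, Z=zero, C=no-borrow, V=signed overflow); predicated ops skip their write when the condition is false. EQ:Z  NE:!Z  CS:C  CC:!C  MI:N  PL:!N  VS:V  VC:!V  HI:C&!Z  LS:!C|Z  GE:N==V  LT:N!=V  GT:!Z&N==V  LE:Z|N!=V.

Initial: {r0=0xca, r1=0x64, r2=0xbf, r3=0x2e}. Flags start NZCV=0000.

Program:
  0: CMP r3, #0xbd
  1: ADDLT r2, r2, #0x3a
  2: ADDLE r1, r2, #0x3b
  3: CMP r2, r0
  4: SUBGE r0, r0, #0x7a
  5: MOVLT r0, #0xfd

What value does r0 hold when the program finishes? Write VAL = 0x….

VAL = 0xfd

[0] flags=0000 → (cmp)
[1] flags=0000 LT?F → skip
[2] flags=0000 LE?F → skip
[3] flags=1000 → (cmp)
[4] flags=1000 GE?F → skip
[5] flags=1000 LT?T → r0=0xfd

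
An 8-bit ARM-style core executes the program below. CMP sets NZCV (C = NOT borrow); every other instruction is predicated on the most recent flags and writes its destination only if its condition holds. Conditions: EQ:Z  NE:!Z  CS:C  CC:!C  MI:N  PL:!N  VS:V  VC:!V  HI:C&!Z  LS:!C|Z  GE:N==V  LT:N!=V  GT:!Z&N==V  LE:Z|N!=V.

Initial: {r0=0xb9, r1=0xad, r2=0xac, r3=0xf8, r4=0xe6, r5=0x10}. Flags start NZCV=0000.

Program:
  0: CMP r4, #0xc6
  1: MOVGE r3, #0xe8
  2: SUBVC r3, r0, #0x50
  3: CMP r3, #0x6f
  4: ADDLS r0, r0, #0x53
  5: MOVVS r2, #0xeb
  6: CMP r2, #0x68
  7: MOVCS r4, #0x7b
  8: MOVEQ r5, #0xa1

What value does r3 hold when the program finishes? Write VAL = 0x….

0: ✓ CMP  NZCV=0010
1: ✓ MOVGE  r3←0xe8
2: ✓ SUBVC  r3←0x69
3: ✓ CMP  NZCV=1000
4: ✓ ADDLS  r0←0x0c
5: · MOVVS
6: ✓ CMP  NZCV=0011
7: ✓ MOVCS  r4←0x7b
8: · MOVEQ

VAL = 0x69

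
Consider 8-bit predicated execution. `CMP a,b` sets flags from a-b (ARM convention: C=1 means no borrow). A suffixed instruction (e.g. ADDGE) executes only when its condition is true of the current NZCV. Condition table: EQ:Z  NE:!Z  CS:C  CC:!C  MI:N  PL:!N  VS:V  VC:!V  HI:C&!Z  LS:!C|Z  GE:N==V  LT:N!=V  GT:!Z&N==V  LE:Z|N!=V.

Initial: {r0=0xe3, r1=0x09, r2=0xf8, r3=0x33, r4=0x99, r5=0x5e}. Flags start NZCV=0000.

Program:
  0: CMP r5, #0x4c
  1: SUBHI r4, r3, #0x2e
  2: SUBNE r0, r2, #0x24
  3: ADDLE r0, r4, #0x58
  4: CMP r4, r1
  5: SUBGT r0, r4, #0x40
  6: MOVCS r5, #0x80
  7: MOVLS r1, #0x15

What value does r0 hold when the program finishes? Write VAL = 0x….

VAL = 0xd4

0: ✓ CMP  NZCV=0010
1: ✓ SUBHI  r4←0x05
2: ✓ SUBNE  r0←0xd4
3: · ADDLE
4: ✓ CMP  NZCV=1000
5: · SUBGT
6: · MOVCS
7: ✓ MOVLS  r1←0x15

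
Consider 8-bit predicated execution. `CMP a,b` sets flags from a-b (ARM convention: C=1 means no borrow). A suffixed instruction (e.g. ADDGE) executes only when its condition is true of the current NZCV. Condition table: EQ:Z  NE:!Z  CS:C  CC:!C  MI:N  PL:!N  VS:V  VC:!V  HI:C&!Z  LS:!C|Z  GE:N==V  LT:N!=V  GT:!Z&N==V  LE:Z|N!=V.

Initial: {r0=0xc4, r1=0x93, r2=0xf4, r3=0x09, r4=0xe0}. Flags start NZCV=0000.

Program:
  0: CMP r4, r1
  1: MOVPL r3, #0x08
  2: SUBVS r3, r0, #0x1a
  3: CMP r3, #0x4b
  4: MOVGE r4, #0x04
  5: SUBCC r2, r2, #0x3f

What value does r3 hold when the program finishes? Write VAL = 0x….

VAL = 0x08

0: ✓ CMP  NZCV=0010
1: ✓ MOVPL  r3←0x08
2: · SUBVS
3: ✓ CMP  NZCV=1000
4: · MOVGE
5: ✓ SUBCC  r2←0xb5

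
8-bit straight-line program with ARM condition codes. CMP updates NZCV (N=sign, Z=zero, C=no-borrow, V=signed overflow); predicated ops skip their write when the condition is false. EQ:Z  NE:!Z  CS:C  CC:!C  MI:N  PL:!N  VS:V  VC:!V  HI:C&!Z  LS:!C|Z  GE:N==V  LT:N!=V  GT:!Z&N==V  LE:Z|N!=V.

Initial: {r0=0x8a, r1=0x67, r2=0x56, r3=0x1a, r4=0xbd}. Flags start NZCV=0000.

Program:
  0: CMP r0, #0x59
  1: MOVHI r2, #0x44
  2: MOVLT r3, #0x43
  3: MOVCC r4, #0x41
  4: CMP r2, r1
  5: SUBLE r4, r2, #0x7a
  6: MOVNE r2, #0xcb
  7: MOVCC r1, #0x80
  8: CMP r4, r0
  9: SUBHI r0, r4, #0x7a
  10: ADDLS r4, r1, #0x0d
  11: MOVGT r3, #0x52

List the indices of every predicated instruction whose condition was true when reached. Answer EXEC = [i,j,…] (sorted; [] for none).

EXEC = [1,2,5,6,7,9,11]

0: ✓ CMP  NZCV=0011
1: ✓ MOVHI  r2←0x44
2: ✓ MOVLT  r3←0x43
3: · MOVCC
4: ✓ CMP  NZCV=1000
5: ✓ SUBLE  r4←0xca
6: ✓ MOVNE  r2←0xcb
7: ✓ MOVCC  r1←0x80
8: ✓ CMP  NZCV=0010
9: ✓ SUBHI  r0←0x50
10: · ADDLS
11: ✓ MOVGT  r3←0x52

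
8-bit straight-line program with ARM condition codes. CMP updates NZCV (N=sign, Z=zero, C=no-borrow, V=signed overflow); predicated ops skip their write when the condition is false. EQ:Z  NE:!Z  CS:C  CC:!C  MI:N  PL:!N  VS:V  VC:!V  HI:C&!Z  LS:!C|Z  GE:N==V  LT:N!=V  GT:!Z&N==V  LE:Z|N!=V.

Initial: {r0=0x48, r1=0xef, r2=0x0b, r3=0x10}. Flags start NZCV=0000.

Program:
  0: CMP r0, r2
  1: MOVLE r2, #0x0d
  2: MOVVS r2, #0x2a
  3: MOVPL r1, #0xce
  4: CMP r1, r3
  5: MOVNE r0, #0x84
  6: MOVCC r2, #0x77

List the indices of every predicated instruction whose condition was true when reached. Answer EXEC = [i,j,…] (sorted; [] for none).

EXEC = [3,5]

[0] flags=0010 → (cmp)
[1] flags=0010 LE?F → skip
[2] flags=0010 VS?F → skip
[3] flags=0010 PL?T → r1=0xce
[4] flags=1010 → (cmp)
[5] flags=1010 NE?T → r0=0x84
[6] flags=1010 CC?F → skip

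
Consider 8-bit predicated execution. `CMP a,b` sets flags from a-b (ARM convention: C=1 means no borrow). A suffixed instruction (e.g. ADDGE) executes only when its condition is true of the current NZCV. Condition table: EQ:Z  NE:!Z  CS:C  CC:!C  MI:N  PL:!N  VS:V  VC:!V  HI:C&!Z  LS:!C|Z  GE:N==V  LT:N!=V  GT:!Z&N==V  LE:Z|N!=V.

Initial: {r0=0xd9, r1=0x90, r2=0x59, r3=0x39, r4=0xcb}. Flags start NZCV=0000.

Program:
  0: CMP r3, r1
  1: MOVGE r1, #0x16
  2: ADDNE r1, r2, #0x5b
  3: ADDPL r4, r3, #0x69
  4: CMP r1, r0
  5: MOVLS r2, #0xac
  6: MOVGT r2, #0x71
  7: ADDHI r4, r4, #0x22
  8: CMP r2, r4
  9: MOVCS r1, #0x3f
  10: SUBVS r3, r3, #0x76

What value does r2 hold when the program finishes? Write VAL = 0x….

VAL = 0xac

0: ✓ CMP  NZCV=1001
1: ✓ MOVGE  r1←0x16
2: ✓ ADDNE  r1←0xb4
3: · ADDPL
4: ✓ CMP  NZCV=1000
5: ✓ MOVLS  r2←0xac
6: · MOVGT
7: · ADDHI
8: ✓ CMP  NZCV=1000
9: · MOVCS
10: · SUBVS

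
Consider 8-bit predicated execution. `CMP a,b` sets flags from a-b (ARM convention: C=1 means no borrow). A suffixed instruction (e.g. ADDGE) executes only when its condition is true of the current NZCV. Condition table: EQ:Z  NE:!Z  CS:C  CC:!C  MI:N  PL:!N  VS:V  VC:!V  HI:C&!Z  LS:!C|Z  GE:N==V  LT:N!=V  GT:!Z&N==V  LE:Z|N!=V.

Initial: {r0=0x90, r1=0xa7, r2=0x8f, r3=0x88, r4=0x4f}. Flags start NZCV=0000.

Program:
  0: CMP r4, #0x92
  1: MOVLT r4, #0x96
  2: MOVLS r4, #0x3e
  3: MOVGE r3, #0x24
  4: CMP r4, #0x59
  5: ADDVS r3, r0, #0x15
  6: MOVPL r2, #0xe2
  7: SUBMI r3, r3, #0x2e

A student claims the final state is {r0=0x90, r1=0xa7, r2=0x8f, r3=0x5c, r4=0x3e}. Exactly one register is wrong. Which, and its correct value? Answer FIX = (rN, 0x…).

FIX = (r3, 0xf6)

[0] flags=1001 → (cmp)
[1] flags=1001 LT?F → skip
[2] flags=1001 LS?T → r4=0x3e
[3] flags=1001 GE?T → r3=0x24
[4] flags=1000 → (cmp)
[5] flags=1000 VS?F → skip
[6] flags=1000 PL?F → skip
[7] flags=1000 MI?T → r3=0xf6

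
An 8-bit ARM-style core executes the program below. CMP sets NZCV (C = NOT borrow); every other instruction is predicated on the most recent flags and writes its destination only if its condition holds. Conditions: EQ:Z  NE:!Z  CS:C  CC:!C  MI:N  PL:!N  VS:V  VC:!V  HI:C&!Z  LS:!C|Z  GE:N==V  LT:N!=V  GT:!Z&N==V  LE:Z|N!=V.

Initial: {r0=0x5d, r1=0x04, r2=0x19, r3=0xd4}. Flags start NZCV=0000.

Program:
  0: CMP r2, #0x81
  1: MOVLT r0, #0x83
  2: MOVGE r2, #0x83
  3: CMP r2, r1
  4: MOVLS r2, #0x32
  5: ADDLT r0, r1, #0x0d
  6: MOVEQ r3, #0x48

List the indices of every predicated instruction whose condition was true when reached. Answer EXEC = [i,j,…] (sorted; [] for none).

0: ✓ CMP  NZCV=1001
1: · MOVLT
2: ✓ MOVGE  r2←0x83
3: ✓ CMP  NZCV=0011
4: · MOVLS
5: ✓ ADDLT  r0←0x11
6: · MOVEQ

EXEC = [2,5]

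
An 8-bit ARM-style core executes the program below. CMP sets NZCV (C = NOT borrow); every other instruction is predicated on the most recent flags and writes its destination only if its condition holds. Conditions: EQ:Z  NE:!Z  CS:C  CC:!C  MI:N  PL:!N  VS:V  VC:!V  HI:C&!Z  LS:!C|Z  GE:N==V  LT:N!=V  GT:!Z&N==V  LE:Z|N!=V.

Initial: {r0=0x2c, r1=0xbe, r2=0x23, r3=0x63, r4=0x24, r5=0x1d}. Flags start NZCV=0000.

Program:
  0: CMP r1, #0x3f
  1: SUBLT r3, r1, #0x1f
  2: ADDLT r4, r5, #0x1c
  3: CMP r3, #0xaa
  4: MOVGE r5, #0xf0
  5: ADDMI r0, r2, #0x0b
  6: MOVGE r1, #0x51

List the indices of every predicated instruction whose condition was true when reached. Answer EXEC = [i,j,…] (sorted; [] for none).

[0] flags=0011 → (cmp)
[1] flags=0011 LT?T → r3=0x9f
[2] flags=0011 LT?T → r4=0x39
[3] flags=1000 → (cmp)
[4] flags=1000 GE?F → skip
[5] flags=1000 MI?T → r0=0x2e
[6] flags=1000 GE?F → skip

EXEC = [1,2,5]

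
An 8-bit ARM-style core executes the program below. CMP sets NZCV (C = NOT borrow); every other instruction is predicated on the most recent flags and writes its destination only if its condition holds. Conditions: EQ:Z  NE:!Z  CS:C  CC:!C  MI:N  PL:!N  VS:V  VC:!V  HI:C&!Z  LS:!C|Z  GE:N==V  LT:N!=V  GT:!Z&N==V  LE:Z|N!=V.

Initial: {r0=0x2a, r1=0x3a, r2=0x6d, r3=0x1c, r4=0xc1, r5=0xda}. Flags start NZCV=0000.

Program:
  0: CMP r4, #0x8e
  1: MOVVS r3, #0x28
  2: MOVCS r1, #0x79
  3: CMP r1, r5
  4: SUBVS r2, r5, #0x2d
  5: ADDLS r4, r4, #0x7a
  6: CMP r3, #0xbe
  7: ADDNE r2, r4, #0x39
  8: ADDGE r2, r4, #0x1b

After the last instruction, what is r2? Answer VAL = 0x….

VAL = 0x56

0: ✓ CMP  NZCV=0010
1: · MOVVS
2: ✓ MOVCS  r1←0x79
3: ✓ CMP  NZCV=1001
4: ✓ SUBVS  r2←0xad
5: ✓ ADDLS  r4←0x3b
6: ✓ CMP  NZCV=0000
7: ✓ ADDNE  r2←0x74
8: ✓ ADDGE  r2←0x56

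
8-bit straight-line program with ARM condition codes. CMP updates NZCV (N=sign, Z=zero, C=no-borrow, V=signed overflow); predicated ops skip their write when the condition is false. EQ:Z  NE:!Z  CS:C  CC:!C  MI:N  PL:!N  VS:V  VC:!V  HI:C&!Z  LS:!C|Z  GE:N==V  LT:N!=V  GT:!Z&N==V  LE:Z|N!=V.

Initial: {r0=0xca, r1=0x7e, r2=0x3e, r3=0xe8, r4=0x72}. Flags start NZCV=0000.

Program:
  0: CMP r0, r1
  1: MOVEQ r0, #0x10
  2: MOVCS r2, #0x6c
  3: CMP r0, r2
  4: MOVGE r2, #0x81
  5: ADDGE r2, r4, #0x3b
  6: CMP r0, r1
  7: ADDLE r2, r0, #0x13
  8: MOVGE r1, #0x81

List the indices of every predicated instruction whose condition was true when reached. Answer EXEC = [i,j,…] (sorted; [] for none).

0: ✓ CMP  NZCV=0011
1: · MOVEQ
2: ✓ MOVCS  r2←0x6c
3: ✓ CMP  NZCV=0011
4: · MOVGE
5: · ADDGE
6: ✓ CMP  NZCV=0011
7: ✓ ADDLE  r2←0xdd
8: · MOVGE

EXEC = [2,7]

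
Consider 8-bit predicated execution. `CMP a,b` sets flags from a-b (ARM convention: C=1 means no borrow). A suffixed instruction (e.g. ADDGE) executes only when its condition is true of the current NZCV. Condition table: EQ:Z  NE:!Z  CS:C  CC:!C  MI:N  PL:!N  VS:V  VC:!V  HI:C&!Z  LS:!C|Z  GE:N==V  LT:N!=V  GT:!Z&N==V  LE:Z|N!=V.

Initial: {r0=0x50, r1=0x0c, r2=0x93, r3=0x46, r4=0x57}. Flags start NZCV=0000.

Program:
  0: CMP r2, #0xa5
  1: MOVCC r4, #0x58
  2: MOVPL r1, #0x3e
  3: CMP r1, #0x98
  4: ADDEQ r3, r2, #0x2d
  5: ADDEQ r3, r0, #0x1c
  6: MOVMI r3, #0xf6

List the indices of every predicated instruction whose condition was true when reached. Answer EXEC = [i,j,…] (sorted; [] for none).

EXEC = [1]

[0] flags=1000 → (cmp)
[1] flags=1000 CC?T → r4=0x58
[2] flags=1000 PL?F → skip
[3] flags=0000 → (cmp)
[4] flags=0000 EQ?F → skip
[5] flags=0000 EQ?F → skip
[6] flags=0000 MI?F → skip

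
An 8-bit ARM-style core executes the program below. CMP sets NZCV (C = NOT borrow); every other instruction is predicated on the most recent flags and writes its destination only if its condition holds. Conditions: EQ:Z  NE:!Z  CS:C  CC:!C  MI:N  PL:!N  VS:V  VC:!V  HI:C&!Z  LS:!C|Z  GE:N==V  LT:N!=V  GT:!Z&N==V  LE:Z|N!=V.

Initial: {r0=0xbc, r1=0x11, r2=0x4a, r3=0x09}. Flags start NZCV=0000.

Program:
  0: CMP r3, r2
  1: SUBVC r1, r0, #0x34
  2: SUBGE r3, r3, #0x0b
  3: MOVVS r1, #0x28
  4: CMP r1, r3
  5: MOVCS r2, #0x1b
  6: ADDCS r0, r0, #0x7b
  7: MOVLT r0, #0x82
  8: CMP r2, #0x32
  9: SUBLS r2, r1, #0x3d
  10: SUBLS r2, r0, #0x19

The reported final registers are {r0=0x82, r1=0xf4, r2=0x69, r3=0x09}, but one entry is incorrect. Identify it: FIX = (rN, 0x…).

FIX = (r1, 0x88)

[0] flags=1000 → (cmp)
[1] flags=1000 VC?T → r1=0x88
[2] flags=1000 GE?F → skip
[3] flags=1000 VS?F → skip
[4] flags=0011 → (cmp)
[5] flags=0011 CS?T → r2=0x1b
[6] flags=0011 CS?T → r0=0x37
[7] flags=0011 LT?T → r0=0x82
[8] flags=1000 → (cmp)
[9] flags=1000 LS?T → r2=0x4b
[10] flags=1000 LS?T → r2=0x69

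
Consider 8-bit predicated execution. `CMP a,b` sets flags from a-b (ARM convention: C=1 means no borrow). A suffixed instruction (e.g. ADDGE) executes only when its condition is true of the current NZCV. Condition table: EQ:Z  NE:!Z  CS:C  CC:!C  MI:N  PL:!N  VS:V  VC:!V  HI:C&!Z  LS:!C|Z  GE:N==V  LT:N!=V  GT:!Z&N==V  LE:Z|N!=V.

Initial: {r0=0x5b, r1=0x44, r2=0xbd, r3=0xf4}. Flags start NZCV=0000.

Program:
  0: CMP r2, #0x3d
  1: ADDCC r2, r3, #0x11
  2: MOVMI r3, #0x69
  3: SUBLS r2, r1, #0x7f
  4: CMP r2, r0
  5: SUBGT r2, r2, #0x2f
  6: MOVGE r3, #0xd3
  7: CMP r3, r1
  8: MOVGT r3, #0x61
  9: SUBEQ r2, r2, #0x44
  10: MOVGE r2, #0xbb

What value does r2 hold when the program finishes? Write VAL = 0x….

0: ✓ CMP  NZCV=1010
1: · ADDCC
2: ✓ MOVMI  r3←0x69
3: · SUBLS
4: ✓ CMP  NZCV=0011
5: · SUBGT
6: · MOVGE
7: ✓ CMP  NZCV=0010
8: ✓ MOVGT  r3←0x61
9: · SUBEQ
10: ✓ MOVGE  r2←0xbb

VAL = 0xbb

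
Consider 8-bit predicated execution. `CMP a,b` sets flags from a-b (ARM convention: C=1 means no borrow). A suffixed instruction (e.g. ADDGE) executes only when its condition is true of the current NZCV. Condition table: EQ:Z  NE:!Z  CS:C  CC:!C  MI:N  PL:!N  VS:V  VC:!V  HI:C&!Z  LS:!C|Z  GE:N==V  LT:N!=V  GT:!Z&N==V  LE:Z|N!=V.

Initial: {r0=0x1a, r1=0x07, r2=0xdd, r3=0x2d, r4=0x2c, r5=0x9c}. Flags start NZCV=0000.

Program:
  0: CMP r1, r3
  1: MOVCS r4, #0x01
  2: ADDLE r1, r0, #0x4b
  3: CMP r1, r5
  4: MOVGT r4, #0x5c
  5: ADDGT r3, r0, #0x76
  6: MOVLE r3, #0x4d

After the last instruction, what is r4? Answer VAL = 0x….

VAL = 0x5c

[0] flags=1000 → (cmp)
[1] flags=1000 CS?F → skip
[2] flags=1000 LE?T → r1=0x65
[3] flags=1001 → (cmp)
[4] flags=1001 GT?T → r4=0x5c
[5] flags=1001 GT?T → r3=0x90
[6] flags=1001 LE?F → skip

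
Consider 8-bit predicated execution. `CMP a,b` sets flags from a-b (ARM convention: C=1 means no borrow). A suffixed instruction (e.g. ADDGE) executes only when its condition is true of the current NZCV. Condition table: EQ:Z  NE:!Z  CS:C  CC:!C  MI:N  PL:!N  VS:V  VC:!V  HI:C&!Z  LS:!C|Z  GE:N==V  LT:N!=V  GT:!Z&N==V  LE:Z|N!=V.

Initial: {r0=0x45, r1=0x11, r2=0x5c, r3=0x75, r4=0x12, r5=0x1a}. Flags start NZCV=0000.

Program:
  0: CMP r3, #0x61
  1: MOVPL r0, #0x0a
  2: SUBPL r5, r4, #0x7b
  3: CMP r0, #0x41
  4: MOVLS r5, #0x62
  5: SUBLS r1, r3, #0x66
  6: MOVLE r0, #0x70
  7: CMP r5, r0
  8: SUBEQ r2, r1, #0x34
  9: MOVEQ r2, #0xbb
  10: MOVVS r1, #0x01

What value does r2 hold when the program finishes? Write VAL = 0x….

VAL = 0x5c

[0] flags=0010 → (cmp)
[1] flags=0010 PL?T → r0=0x0a
[2] flags=0010 PL?T → r5=0x97
[3] flags=1000 → (cmp)
[4] flags=1000 LS?T → r5=0x62
[5] flags=1000 LS?T → r1=0x0f
[6] flags=1000 LE?T → r0=0x70
[7] flags=1000 → (cmp)
[8] flags=1000 EQ?F → skip
[9] flags=1000 EQ?F → skip
[10] flags=1000 VS?F → skip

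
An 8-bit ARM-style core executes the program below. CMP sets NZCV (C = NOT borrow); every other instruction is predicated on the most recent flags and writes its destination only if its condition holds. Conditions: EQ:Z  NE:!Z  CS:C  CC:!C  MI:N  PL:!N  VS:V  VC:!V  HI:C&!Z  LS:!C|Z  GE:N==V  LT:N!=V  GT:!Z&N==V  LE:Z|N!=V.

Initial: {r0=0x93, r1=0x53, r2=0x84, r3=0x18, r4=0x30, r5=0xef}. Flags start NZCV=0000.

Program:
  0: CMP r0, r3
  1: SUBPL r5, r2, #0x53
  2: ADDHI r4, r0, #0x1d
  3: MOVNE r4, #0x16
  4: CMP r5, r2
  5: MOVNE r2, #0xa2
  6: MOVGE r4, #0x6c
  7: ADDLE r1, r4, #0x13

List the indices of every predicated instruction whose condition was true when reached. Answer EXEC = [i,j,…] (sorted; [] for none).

EXEC = [1,2,3,5,6]

[0] flags=0011 → (cmp)
[1] flags=0011 PL?T → r5=0x31
[2] flags=0011 HI?T → r4=0xb0
[3] flags=0011 NE?T → r4=0x16
[4] flags=1001 → (cmp)
[5] flags=1001 NE?T → r2=0xa2
[6] flags=1001 GE?T → r4=0x6c
[7] flags=1001 LE?F → skip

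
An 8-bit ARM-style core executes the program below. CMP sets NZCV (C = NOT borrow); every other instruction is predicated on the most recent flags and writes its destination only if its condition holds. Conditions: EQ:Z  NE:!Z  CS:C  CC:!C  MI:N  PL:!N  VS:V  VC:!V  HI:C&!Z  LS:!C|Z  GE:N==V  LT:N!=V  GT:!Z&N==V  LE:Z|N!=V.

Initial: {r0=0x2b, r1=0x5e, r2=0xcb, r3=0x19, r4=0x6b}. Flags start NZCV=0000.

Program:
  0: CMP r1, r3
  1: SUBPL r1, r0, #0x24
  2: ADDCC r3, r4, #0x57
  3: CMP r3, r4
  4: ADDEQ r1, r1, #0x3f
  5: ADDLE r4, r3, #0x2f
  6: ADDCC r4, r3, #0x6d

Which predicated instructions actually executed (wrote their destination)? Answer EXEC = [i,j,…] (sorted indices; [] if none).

EXEC = [1,5,6]

0: ✓ CMP  NZCV=0010
1: ✓ SUBPL  r1←0x07
2: · ADDCC
3: ✓ CMP  NZCV=1000
4: · ADDEQ
5: ✓ ADDLE  r4←0x48
6: ✓ ADDCC  r4←0x86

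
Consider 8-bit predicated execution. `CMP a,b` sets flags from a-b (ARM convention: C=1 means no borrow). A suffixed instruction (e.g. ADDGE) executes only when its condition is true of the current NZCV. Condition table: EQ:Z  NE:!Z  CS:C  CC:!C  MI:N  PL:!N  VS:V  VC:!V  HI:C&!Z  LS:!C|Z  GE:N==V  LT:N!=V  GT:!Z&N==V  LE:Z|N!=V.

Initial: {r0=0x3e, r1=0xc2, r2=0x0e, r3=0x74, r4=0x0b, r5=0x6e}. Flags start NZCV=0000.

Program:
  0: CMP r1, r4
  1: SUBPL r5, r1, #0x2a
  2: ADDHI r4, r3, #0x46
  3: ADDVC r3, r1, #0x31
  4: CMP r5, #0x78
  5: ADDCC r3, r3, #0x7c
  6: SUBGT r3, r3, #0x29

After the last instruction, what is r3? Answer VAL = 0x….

0: ✓ CMP  NZCV=1010
1: · SUBPL
2: ✓ ADDHI  r4←0xba
3: ✓ ADDVC  r3←0xf3
4: ✓ CMP  NZCV=1000
5: ✓ ADDCC  r3←0x6f
6: · SUBGT

VAL = 0x6f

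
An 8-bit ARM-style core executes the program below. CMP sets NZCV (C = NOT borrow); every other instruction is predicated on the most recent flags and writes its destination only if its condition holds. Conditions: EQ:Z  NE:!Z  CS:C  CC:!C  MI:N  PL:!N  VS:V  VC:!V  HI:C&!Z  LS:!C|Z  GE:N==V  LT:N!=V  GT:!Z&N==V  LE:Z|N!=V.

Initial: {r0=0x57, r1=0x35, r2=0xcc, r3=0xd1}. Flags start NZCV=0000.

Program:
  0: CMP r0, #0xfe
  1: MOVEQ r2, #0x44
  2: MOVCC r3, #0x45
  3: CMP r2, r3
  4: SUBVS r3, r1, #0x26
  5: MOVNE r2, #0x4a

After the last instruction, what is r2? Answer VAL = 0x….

VAL = 0x4a

0: ✓ CMP  NZCV=0000
1: · MOVEQ
2: ✓ MOVCC  r3←0x45
3: ✓ CMP  NZCV=1010
4: · SUBVS
5: ✓ MOVNE  r2←0x4a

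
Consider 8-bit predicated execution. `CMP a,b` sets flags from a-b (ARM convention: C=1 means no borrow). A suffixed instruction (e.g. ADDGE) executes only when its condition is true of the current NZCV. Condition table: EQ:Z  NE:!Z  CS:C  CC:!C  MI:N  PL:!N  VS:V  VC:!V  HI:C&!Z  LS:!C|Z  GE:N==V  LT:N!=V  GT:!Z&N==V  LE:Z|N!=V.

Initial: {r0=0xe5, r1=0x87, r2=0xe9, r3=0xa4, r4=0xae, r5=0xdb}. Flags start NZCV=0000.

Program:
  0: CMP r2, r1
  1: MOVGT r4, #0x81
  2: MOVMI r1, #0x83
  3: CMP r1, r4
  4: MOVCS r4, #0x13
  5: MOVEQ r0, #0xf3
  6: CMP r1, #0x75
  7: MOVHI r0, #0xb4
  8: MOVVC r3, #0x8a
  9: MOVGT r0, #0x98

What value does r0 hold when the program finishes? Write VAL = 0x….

VAL = 0xb4

0: ✓ CMP  NZCV=0010
1: ✓ MOVGT  r4←0x81
2: · MOVMI
3: ✓ CMP  NZCV=0010
4: ✓ MOVCS  r4←0x13
5: · MOVEQ
6: ✓ CMP  NZCV=0011
7: ✓ MOVHI  r0←0xb4
8: · MOVVC
9: · MOVGT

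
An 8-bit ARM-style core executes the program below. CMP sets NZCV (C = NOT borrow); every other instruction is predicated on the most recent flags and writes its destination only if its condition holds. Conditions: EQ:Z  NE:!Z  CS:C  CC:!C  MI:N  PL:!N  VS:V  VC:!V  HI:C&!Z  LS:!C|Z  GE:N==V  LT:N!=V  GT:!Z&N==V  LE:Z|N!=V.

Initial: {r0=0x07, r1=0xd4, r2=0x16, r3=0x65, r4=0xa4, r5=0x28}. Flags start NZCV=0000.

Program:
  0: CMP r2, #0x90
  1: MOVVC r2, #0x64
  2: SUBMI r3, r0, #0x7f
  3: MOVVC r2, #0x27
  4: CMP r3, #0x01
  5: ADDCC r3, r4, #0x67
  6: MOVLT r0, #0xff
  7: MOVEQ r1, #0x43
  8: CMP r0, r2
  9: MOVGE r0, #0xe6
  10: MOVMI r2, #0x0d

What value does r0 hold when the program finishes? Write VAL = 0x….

VAL = 0xff

[0] flags=1001 → (cmp)
[1] flags=1001 VC?F → skip
[2] flags=1001 MI?T → r3=0x88
[3] flags=1001 VC?F → skip
[4] flags=1010 → (cmp)
[5] flags=1010 CC?F → skip
[6] flags=1010 LT?T → r0=0xff
[7] flags=1010 EQ?F → skip
[8] flags=1010 → (cmp)
[9] flags=1010 GE?F → skip
[10] flags=1010 MI?T → r2=0x0d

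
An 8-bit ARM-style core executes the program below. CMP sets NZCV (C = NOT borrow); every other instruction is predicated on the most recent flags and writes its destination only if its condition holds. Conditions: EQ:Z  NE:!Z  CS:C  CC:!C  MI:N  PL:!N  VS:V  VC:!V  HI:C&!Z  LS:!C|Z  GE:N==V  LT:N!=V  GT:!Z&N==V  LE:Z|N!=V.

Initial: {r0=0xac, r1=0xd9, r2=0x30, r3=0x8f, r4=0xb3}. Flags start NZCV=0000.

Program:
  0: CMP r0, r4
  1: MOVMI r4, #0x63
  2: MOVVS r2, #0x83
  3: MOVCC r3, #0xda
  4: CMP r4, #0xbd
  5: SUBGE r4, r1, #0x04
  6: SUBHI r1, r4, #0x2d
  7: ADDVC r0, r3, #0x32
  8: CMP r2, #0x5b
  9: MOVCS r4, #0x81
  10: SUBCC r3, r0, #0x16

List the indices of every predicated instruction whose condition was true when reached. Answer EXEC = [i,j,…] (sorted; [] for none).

EXEC = [1,3,5,10]

[0] flags=1000 → (cmp)
[1] flags=1000 MI?T → r4=0x63
[2] flags=1000 VS?F → skip
[3] flags=1000 CC?T → r3=0xda
[4] flags=1001 → (cmp)
[5] flags=1001 GE?T → r4=0xd5
[6] flags=1001 HI?F → skip
[7] flags=1001 VC?F → skip
[8] flags=1000 → (cmp)
[9] flags=1000 CS?F → skip
[10] flags=1000 CC?T → r3=0x96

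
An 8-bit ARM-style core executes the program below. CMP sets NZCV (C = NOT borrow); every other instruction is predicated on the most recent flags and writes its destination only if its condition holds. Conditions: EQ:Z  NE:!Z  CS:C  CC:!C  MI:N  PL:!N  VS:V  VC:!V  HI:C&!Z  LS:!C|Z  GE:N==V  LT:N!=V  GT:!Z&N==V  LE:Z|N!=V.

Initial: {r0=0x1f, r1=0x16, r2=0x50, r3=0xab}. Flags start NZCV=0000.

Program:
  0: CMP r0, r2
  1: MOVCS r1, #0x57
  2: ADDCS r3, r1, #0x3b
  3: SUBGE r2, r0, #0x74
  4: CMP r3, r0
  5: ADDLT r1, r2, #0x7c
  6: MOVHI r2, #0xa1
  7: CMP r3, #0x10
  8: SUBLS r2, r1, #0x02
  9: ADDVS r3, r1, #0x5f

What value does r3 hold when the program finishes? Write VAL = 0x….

[0] flags=1000 → (cmp)
[1] flags=1000 CS?F → skip
[2] flags=1000 CS?F → skip
[3] flags=1000 GE?F → skip
[4] flags=1010 → (cmp)
[5] flags=1010 LT?T → r1=0xcc
[6] flags=1010 HI?T → r2=0xa1
[7] flags=1010 → (cmp)
[8] flags=1010 LS?F → skip
[9] flags=1010 VS?F → skip

VAL = 0xab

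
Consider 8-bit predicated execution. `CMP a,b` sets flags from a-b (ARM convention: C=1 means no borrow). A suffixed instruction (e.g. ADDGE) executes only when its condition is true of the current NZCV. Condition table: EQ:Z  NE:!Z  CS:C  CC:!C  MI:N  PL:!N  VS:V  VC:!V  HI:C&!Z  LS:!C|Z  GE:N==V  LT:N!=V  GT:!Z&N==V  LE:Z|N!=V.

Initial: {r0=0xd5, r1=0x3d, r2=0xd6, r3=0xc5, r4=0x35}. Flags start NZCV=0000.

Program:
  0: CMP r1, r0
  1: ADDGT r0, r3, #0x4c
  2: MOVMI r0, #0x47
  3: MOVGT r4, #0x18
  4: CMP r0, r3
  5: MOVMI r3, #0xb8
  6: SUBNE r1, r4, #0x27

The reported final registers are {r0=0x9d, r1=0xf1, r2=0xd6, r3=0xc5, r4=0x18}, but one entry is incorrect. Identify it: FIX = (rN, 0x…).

0: ✓ CMP  NZCV=0000
1: ✓ ADDGT  r0←0x11
2: · MOVMI
3: ✓ MOVGT  r4←0x18
4: ✓ CMP  NZCV=0000
5: · MOVMI
6: ✓ SUBNE  r1←0xf1

FIX = (r0, 0x11)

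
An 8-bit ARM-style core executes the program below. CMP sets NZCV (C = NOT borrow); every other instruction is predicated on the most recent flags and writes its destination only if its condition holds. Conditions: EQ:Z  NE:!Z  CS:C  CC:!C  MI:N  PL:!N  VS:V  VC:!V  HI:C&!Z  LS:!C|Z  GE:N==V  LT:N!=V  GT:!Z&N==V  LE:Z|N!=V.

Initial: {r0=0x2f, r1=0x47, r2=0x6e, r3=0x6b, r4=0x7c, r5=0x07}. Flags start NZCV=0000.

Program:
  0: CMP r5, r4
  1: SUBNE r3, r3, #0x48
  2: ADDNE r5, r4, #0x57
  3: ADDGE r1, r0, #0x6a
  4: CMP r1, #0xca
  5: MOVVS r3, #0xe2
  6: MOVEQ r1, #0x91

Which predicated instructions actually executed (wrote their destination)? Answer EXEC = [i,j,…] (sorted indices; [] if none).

EXEC = [1,2]

[0] flags=1000 → (cmp)
[1] flags=1000 NE?T → r3=0x23
[2] flags=1000 NE?T → r5=0xd3
[3] flags=1000 GE?F → skip
[4] flags=0000 → (cmp)
[5] flags=0000 VS?F → skip
[6] flags=0000 EQ?F → skip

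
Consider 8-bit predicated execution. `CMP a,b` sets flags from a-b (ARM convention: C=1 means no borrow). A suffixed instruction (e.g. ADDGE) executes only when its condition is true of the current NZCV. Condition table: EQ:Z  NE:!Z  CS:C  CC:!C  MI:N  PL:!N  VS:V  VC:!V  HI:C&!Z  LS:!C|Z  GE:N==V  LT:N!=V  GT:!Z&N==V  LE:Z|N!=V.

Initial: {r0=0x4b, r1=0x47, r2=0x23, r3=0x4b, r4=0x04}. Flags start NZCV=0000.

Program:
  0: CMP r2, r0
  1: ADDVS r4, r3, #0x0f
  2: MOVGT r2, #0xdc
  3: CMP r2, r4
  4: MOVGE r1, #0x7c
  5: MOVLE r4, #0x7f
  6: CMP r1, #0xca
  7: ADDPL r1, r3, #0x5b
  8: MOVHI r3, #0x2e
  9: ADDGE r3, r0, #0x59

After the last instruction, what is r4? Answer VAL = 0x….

VAL = 0x04

[0] flags=1000 → (cmp)
[1] flags=1000 VS?F → skip
[2] flags=1000 GT?F → skip
[3] flags=0010 → (cmp)
[4] flags=0010 GE?T → r1=0x7c
[5] flags=0010 LE?F → skip
[6] flags=1001 → (cmp)
[7] flags=1001 PL?F → skip
[8] flags=1001 HI?F → skip
[9] flags=1001 GE?T → r3=0xa4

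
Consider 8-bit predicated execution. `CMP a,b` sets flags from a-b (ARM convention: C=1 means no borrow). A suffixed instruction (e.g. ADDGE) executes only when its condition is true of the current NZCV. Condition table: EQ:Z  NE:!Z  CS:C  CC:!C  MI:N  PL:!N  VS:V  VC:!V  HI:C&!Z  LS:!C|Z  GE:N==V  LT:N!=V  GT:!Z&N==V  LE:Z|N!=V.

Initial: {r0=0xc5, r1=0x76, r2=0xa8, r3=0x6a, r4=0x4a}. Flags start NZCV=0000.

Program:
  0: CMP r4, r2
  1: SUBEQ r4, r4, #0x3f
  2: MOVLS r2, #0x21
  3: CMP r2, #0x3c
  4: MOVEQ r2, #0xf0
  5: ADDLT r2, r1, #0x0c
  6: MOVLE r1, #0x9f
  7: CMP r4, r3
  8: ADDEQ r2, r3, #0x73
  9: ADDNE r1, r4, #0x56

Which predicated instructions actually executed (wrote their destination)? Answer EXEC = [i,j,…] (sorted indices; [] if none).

EXEC = [2,5,6,9]

0: ✓ CMP  NZCV=1001
1: · SUBEQ
2: ✓ MOVLS  r2←0x21
3: ✓ CMP  NZCV=1000
4: · MOVEQ
5: ✓ ADDLT  r2←0x82
6: ✓ MOVLE  r1←0x9f
7: ✓ CMP  NZCV=1000
8: · ADDEQ
9: ✓ ADDNE  r1←0xa0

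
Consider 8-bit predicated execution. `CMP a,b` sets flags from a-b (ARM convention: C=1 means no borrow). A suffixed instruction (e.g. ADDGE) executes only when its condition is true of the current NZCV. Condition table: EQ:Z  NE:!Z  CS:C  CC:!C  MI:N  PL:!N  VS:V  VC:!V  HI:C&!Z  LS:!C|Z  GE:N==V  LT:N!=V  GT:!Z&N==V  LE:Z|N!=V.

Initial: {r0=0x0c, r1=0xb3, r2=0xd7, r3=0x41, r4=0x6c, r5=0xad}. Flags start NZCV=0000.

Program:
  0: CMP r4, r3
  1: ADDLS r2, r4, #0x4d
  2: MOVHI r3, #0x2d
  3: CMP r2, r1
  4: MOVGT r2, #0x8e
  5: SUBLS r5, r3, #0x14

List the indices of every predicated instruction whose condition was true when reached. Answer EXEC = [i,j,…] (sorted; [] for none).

EXEC = [2,4]

0: ✓ CMP  NZCV=0010
1: · ADDLS
2: ✓ MOVHI  r3←0x2d
3: ✓ CMP  NZCV=0010
4: ✓ MOVGT  r2←0x8e
5: · SUBLS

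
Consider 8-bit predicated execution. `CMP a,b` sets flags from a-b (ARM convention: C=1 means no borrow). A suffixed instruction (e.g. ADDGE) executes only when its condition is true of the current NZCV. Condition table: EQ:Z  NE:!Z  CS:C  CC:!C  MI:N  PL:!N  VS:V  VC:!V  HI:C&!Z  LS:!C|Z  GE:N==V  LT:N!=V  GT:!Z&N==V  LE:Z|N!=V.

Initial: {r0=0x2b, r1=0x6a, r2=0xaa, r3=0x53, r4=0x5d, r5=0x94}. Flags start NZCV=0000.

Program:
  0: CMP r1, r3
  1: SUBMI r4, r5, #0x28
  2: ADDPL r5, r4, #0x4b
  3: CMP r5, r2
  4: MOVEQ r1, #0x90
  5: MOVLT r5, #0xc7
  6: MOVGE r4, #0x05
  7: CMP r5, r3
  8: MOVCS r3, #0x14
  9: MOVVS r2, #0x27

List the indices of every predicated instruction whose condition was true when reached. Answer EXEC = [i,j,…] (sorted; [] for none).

EXEC = [2,5,8,9]

[0] flags=0010 → (cmp)
[1] flags=0010 MI?F → skip
[2] flags=0010 PL?T → r5=0xa8
[3] flags=1000 → (cmp)
[4] flags=1000 EQ?F → skip
[5] flags=1000 LT?T → r5=0xc7
[6] flags=1000 GE?F → skip
[7] flags=0011 → (cmp)
[8] flags=0011 CS?T → r3=0x14
[9] flags=0011 VS?T → r2=0x27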